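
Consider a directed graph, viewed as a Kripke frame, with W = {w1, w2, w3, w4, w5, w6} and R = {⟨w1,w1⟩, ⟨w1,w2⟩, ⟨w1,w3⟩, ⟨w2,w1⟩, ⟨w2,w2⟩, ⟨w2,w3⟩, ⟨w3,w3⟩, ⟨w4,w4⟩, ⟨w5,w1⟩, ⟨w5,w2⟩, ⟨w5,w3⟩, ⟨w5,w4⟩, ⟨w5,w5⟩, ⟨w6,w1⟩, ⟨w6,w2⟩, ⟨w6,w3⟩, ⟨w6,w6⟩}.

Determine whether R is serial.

Serial: yes — every world has a successor (e.g. w1 R w1).

Yes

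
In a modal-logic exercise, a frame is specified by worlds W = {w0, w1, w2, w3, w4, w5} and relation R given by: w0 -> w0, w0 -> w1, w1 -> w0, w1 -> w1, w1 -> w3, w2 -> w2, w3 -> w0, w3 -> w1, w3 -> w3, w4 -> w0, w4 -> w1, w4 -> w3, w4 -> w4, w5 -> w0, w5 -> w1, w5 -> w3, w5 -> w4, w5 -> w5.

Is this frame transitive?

No

Transitive: no — w0 R w1 and w1 R w3, but not w0 R w3.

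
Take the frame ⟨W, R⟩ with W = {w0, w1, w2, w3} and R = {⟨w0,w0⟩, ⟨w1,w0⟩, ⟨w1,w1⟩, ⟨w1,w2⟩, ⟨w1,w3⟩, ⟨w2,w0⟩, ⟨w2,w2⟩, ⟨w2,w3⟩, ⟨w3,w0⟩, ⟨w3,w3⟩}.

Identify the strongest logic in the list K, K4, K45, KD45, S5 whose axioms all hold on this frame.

Transitive (axiom 4): yes — every two-step R-path is closed by a direct edge.
Euclidean (axiom 5): no — w1 R w0 and w1 R w2, but not w0 R w2.
Serial (axiom D): yes — every world has a successor (e.g. w0 R w0).
Reflexive (axiom T): yes — every world is R-related to itself.
So F validates K, K4; K45 would additionally require R to be Euclidean. The strongest is K4.

K4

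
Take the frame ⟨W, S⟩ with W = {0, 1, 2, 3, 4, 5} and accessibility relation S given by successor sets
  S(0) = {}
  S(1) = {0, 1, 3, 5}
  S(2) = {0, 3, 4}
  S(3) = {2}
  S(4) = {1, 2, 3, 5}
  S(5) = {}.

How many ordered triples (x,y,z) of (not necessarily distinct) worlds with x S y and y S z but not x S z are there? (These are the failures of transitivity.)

11

Enumerating: (1,3,2), (2,3,2), (2,4,1), (2,4,2), (2,4,5), (3,2,0), (3,2,3), (3,2,4), (4,1,0), (4,2,0), (4,2,4).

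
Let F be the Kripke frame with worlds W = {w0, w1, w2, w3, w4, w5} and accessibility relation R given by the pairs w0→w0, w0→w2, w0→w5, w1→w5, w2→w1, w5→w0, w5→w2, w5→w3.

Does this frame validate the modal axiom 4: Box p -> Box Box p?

The schema 4 characterises exactly the transitive frames.
Transitive: no — w0 R w2 and w2 R w1, but not w0 R w1.

No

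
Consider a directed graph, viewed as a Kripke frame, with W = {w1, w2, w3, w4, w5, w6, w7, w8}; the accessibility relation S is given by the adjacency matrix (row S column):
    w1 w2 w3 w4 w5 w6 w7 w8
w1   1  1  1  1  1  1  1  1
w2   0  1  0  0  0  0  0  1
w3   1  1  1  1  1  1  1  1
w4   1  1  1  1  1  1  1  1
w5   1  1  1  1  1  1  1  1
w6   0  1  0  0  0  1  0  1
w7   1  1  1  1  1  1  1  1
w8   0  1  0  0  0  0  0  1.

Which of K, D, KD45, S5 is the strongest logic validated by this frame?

Serial (axiom D): yes — every world has a successor (e.g. w1 S w1).
Euclidean (axiom 5): no — w1 S w2 and w1 S w3, but not w2 S w3.
Transitive (axiom 4): yes — every two-step S-path is closed by a direct edge.
Reflexive (axiom T): yes — every world is S-related to itself.
So F validates K, D; KD45 would additionally require S to be Euclidean. The strongest is D.

D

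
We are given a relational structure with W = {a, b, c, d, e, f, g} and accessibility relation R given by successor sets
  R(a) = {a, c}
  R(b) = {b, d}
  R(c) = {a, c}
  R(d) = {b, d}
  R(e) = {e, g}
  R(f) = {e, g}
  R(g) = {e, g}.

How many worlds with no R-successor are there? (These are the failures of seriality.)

0

R is serial; there are no such worlds.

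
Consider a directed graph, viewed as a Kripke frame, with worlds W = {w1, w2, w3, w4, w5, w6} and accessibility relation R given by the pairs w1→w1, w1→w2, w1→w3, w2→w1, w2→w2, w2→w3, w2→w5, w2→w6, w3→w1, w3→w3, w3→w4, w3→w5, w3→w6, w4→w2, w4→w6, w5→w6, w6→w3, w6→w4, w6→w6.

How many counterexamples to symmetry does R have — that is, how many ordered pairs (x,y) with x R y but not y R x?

Enumerating: (w2,w3), (w2,w5), (w2,w6), (w3,w4), (w3,w5), (w4,w2), (w5,w6).

7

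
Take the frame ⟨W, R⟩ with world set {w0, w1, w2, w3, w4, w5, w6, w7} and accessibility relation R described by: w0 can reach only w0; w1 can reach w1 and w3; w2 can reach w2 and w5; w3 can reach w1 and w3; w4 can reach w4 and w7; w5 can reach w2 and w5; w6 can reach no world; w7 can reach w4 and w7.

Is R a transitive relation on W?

Transitive: yes — every two-step R-path is closed by a direct edge.

Yes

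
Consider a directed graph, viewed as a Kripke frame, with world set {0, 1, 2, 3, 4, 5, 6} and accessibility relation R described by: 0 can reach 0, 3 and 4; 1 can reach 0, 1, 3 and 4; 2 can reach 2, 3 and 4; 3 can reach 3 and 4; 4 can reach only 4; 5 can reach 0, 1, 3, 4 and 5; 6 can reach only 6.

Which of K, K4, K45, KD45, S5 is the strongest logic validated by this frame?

K4

Transitive (axiom 4): yes — every two-step R-path is closed by a direct edge.
Euclidean (axiom 5): no — 0 R 4 and 0 R 3, but not 4 R 3.
Serial (axiom D): yes — every world has a successor (e.g. 0 R 0).
Reflexive (axiom T): yes — every world is R-related to itself.
So F validates K, K4; K45 would additionally require R to be Euclidean. The strongest is K4.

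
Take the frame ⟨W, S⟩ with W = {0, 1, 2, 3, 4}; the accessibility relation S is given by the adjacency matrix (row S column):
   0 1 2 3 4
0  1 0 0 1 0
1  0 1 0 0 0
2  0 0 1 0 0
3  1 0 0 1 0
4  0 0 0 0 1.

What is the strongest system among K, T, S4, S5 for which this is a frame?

Reflexive (axiom T): yes — every world is S-related to itself.
Transitive (axiom 4): yes — every two-step S-path is closed by a direct edge.
Euclidean (axiom 5): yes — any two successors of a common world are S-related.
So F validates K, T, S4, S5. The strongest is S5.

S5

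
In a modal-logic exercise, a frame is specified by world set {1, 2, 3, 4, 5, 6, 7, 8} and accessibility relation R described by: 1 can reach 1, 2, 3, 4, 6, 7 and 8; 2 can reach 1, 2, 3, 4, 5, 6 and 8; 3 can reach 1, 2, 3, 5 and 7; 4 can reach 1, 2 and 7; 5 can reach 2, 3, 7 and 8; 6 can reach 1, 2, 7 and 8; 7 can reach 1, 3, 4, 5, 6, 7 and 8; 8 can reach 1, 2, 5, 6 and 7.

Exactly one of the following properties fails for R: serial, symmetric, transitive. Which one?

Serial: yes — every world has a successor (e.g. 1 R 1).
Symmetric: yes — every pair in R has its reverse in R.
Transitive: no — 1 R 2 and 2 R 5, but not 1 R 5.
Only transitive fails.

transitive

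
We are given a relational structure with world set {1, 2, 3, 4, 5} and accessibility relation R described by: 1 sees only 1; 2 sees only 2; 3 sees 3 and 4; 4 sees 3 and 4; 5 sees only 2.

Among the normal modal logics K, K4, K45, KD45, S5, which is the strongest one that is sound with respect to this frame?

Transitive (axiom 4): yes — every two-step R-path is closed by a direct edge.
Euclidean (axiom 5): yes — any two successors of a common world are R-related.
Serial (axiom D): yes — every world has a successor (e.g. 1 R 1).
Reflexive (axiom T): no — 5 is not related to itself.
So F validates K, K4, K45, KD45; S5 would additionally require R to be reflexive. The strongest is KD45.

KD45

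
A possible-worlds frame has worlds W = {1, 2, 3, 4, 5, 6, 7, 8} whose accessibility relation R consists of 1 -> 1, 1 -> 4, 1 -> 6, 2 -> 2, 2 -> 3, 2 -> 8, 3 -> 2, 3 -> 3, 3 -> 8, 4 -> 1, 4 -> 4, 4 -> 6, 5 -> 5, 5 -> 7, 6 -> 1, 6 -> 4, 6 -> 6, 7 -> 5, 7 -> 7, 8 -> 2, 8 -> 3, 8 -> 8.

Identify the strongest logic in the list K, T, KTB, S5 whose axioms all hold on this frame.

S5

Reflexive (axiom T): yes — every world is R-related to itself.
Symmetric (axiom B): yes — every pair in R has its reverse in R.
Euclidean (axiom 5): yes — any two successors of a common world are R-related.
So F validates K, T, KTB, S5. The strongest is S5.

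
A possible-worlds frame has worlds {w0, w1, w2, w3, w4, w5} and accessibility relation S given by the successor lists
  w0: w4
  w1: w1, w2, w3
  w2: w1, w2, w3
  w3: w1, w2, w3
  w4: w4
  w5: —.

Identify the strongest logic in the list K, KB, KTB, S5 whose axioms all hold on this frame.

Symmetric (axiom B): no — w0 S w4 but not w4 S w0.
Reflexive (axiom T): no — w0 is not related to itself.
Euclidean (axiom 5): yes — any two successors of a common world are S-related.
So F validates K; KB would additionally require S to be symmetric. The strongest is K.

K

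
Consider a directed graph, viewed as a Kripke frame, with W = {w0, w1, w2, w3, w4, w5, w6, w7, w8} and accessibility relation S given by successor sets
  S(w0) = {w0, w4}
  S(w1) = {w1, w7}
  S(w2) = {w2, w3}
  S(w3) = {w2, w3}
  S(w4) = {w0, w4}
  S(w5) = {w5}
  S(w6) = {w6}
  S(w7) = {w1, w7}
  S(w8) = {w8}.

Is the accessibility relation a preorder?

Yes

Reflexive: yes — every world is S-related to itself.
Transitive: yes — every two-step S-path is closed by a direct edge.
So S is a preorder.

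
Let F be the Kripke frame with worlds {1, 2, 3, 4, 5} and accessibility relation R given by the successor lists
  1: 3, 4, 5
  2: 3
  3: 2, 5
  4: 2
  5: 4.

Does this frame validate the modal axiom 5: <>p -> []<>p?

No

Axiom 5 corresponds to the accessibility relation being Euclidean.
Euclidean: no — 1 R 3 and 1 R 4, but not 3 R 4.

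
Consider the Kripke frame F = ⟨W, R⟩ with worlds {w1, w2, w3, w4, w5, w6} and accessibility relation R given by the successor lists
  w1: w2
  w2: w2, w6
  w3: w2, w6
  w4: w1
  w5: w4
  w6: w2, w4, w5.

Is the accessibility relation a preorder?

No

Reflexive: no — w1 is not related to itself.
Transitive: no — w1 R w2 and w2 R w6, but not w1 R w6.
So R is not a preorder.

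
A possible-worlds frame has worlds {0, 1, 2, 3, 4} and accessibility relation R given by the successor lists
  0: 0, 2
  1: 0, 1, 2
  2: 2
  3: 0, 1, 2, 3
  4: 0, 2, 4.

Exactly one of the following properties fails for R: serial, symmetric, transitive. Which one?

Serial: yes — every world has a successor (e.g. 0 R 0).
Symmetric: no — 0 R 2 but not 2 R 0.
Transitive: yes — every two-step R-path is closed by a direct edge.
Only symmetric fails.

symmetric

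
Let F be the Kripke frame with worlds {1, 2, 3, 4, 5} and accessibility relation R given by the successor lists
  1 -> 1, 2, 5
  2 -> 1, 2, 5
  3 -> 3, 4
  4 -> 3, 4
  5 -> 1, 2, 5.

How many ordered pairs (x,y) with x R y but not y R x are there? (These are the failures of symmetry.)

0

R is symmetric; there are no such tuples.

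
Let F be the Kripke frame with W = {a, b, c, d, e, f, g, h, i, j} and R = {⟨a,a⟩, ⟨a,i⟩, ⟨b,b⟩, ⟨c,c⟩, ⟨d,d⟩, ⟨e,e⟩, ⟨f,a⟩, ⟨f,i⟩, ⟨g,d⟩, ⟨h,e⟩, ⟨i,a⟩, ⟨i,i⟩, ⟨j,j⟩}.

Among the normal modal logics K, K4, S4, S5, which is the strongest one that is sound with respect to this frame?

Transitive (axiom 4): yes — every two-step R-path is closed by a direct edge.
Reflexive (axiom T): no — f is not related to itself.
Euclidean (axiom 5): yes — any two successors of a common world are R-related.
So F validates K, K4; S4 would additionally require R to be reflexive. The strongest is K4.

K4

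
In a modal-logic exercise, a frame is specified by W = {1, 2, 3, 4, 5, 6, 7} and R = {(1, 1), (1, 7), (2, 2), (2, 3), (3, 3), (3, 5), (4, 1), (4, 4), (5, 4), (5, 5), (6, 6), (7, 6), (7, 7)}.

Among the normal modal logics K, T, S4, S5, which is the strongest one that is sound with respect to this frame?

Reflexive (axiom T): yes — every world is R-related to itself.
Transitive (axiom 4): no — 1 R 7 and 7 R 6, but not 1 R 6.
Euclidean (axiom 5): no — 1 R 7 and 1 R 1, but not 7 R 1.
So F validates K, T; S4 would additionally require R to be transitive. The strongest is T.

T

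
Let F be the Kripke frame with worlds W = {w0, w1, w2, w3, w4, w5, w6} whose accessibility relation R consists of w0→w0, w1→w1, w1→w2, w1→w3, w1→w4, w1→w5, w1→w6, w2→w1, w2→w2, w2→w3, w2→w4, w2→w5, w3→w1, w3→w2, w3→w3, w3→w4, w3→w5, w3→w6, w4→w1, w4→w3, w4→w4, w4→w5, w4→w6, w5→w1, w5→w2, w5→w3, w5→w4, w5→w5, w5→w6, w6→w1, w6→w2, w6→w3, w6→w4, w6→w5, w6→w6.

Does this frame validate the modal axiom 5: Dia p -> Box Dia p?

The schema 5 characterises exactly the Euclidean frames.
Euclidean: no — w1 R w2 and w1 R w6, but not w2 R w6.

No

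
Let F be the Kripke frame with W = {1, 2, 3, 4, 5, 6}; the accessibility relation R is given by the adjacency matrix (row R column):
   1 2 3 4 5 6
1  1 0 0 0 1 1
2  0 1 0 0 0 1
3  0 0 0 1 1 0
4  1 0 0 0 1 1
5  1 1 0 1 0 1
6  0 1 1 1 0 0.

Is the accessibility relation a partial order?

No

Reflexive: no — 3 is not related to itself.
Transitive: no — 1 R 5 and 5 R 2, but not 1 R 2.
Antisymmetric: no — 1 R 5 and 5 R 1 with 1 ≠ 5.
So R is not a partial order.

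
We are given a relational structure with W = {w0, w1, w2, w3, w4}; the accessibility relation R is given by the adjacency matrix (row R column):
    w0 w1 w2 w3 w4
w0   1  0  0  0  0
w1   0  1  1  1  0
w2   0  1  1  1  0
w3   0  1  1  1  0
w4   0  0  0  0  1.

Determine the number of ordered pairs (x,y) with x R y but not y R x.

R is symmetric; there are no such tuples.

0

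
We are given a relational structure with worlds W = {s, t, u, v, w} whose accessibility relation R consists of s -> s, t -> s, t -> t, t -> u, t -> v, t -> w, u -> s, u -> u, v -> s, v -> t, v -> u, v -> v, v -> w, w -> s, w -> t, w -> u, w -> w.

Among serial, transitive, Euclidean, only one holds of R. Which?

serial

Serial: yes — every world has a successor (e.g. s R s).
Transitive: no — w R t and t R v, but not w R v.
Euclidean: no — t R s and t R u, but not s R u.
Only serial holds.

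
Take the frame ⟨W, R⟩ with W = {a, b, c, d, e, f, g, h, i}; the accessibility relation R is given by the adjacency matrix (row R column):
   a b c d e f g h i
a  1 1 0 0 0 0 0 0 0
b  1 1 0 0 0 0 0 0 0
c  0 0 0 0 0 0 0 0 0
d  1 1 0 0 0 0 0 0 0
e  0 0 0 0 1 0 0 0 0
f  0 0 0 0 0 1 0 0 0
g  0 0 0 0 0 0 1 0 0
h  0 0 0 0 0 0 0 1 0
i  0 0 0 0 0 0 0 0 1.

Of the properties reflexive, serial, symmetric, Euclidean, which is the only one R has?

Euclidean

Reflexive: no — c is not related to itself.
Serial: no — c has no R-successor.
Symmetric: no — d R a but not a R d.
Euclidean: yes — any two successors of a common world are R-related.
Only Euclidean holds.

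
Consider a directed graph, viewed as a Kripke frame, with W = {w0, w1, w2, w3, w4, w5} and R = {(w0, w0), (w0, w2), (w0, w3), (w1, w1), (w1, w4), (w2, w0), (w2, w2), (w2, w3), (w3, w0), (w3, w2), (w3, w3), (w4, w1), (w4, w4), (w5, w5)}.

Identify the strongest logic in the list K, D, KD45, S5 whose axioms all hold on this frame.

S5

Serial (axiom D): yes — every world has a successor (e.g. w0 R w0).
Euclidean (axiom 5): yes — any two successors of a common world are R-related.
Transitive (axiom 4): yes — every two-step R-path is closed by a direct edge.
Reflexive (axiom T): yes — every world is R-related to itself.
So F validates K, D, KD45, S5. The strongest is S5.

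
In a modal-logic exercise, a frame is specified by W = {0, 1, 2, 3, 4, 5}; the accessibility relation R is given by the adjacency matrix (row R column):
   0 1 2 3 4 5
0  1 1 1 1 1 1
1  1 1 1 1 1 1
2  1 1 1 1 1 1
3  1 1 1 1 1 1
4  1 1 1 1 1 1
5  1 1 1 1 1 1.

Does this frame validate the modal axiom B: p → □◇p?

Yes

The schema B characterises exactly the symmetric frames.
Symmetric: yes — every pair in R has its reverse in R.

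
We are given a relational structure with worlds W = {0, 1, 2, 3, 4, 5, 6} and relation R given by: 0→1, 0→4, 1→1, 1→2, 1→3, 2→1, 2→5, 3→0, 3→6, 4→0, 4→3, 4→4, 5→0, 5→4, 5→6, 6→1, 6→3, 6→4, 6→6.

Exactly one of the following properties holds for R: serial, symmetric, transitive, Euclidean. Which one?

serial

Serial: yes — every world has a successor (e.g. 0 R 1).
Symmetric: no — 0 R 1 but not 1 R 0.
Transitive: no — 0 R 1 and 1 R 2, but not 0 R 2.
Euclidean: no — 0 R 1 and 0 R 4, but not 1 R 4.
Only serial holds.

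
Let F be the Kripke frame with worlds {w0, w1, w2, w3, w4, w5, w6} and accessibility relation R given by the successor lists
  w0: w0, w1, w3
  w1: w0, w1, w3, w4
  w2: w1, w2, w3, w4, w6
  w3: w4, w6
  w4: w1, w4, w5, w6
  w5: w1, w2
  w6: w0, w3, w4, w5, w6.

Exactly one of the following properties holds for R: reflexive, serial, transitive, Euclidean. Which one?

Reflexive: no — w3 is not related to itself.
Serial: yes — every world has a successor (e.g. w0 R w0).
Transitive: no — w0 R w1 and w1 R w4, but not w0 R w4.
Euclidean: no — w0 R w3 and w0 R w1, but not w3 R w1.
Only serial holds.

serial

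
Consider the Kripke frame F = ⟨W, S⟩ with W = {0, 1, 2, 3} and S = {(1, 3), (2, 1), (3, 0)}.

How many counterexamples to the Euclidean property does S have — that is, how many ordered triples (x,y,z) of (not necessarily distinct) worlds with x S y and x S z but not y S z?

Enumerating: (1,3,3), (2,1,1), (3,0,0).

3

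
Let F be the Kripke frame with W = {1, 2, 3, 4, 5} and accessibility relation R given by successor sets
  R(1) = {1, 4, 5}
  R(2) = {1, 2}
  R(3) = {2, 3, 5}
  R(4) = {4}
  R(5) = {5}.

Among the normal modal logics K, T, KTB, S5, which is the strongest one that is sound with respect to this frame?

Reflexive (axiom T): yes — every world is R-related to itself.
Symmetric (axiom B): no — 1 R 4 but not 4 R 1.
Euclidean (axiom 5): no — 1 R 4 and 1 R 5, but not 4 R 5.
So F validates K, T; KTB would additionally require R to be symmetric. The strongest is T.

T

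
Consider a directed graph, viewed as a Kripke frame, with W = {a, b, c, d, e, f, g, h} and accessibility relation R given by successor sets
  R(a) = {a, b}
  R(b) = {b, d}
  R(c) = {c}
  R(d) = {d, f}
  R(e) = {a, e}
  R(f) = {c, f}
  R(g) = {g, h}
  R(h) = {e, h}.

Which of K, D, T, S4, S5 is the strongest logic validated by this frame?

Serial (axiom D): yes — every world has a successor (e.g. a R a).
Reflexive (axiom T): yes — every world is R-related to itself.
Transitive (axiom 4): no — a R b and b R d, but not a R d.
Euclidean (axiom 5): no — a R b and a R a, but not b R a.
So F validates K, D, T; S4 would additionally require R to be transitive. The strongest is T.

T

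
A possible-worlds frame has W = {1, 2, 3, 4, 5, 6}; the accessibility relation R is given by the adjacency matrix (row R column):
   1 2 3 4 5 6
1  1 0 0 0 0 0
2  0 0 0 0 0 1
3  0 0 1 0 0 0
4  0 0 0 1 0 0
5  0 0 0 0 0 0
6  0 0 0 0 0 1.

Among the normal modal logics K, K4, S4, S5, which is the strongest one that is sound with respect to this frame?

Transitive (axiom 4): yes — every two-step R-path is closed by a direct edge.
Reflexive (axiom T): no — 2 is not related to itself.
Euclidean (axiom 5): yes — any two successors of a common world are R-related.
So F validates K, K4; S4 would additionally require R to be reflexive. The strongest is K4.

K4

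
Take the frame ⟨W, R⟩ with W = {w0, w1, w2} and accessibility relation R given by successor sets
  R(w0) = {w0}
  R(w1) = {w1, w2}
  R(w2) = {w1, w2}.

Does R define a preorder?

Reflexive: yes — every world is R-related to itself.
Transitive: yes — every two-step R-path is closed by a direct edge.
So R is a preorder.

Yes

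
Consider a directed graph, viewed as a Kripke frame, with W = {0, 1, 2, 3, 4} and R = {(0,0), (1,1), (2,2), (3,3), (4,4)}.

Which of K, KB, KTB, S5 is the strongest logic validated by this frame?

S5

Symmetric (axiom B): yes — every pair in R has its reverse in R.
Reflexive (axiom T): yes — every world is R-related to itself.
Euclidean (axiom 5): yes — any two successors of a common world are R-related.
So F validates K, KB, KTB, S5. The strongest is S5.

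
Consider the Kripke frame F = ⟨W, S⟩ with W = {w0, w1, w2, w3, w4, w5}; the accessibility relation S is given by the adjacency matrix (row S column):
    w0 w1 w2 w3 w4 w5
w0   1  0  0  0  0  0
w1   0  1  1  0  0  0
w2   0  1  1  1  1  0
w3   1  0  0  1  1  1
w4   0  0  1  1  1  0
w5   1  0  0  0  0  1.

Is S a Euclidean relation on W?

Euclidean: no — w2 S w1 and w2 S w3, but not w1 S w3.

No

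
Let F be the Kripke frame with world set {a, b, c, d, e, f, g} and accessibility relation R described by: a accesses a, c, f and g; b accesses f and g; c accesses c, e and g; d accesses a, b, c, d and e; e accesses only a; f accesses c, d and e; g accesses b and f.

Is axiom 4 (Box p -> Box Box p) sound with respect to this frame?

The schema 4 characterises exactly the transitive frames.
Transitive: no — a R c and c R e, but not a R e.

No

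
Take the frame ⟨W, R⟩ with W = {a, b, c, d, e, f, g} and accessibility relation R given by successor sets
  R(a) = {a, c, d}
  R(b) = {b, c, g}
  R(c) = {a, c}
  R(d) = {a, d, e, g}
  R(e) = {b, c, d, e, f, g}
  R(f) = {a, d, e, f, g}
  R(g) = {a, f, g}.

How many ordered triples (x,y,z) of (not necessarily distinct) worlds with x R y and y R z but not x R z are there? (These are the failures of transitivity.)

22

Enumerating: (a,d,e), (a,d,g), (b,c,a), (b,g,a), (b,g,f), (c,a,d), (d,a,c), (d,e,b), (d,e,c), (d,e,f), (d,g,f), (e,c,a), … and 10 more.
Total: 22.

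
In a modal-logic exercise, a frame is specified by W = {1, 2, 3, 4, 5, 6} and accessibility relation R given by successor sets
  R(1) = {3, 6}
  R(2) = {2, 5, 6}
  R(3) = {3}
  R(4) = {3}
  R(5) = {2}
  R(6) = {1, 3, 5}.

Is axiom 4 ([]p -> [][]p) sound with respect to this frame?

The schema 4 characterises exactly the transitive frames.
Transitive: no — 1 R 6 and 6 R 5, but not 1 R 5.

No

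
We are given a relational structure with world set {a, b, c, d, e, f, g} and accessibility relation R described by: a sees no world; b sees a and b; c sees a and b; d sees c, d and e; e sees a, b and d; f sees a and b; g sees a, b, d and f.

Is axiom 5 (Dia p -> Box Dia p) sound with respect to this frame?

No

Axiom 5 corresponds to the accessibility relation being Euclidean.
Euclidean: no — c R a and c R b, but not a R b.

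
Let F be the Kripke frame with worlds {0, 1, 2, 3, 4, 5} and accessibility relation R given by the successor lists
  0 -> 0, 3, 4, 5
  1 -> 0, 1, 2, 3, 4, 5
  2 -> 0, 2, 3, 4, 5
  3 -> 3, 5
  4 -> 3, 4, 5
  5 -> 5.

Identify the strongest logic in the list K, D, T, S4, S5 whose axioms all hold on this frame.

S4

Serial (axiom D): yes — every world has a successor (e.g. 0 R 0).
Reflexive (axiom T): yes — every world is R-related to itself.
Transitive (axiom 4): yes — every two-step R-path is closed by a direct edge.
Euclidean (axiom 5): no — 0 R 3 and 0 R 4, but not 3 R 4.
So F validates K, D, T, S4; S5 would additionally require R to be Euclidean. The strongest is S4.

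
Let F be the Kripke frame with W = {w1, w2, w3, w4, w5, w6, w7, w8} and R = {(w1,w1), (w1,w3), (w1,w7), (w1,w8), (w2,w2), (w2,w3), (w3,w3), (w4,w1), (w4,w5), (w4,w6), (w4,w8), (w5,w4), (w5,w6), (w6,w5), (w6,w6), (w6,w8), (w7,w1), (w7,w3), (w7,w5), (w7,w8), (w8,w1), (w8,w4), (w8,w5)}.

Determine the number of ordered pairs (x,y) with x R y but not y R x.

9

Enumerating: (w1,w3), (w2,w3), (w4,w1), (w4,w6), (w6,w8), (w7,w3), (w7,w5), (w7,w8), (w8,w5).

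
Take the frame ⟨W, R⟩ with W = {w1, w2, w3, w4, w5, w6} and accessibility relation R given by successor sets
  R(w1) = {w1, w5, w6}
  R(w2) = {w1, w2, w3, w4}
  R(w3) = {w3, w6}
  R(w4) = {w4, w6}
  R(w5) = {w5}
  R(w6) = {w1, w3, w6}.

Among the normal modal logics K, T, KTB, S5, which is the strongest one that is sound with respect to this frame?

T

Reflexive (axiom T): yes — every world is R-related to itself.
Symmetric (axiom B): no — w1 R w5 but not w5 R w1.
Euclidean (axiom 5): no — w1 R w5 and w1 R w6, but not w5 R w6.
So F validates K, T; KTB would additionally require R to be symmetric. The strongest is T.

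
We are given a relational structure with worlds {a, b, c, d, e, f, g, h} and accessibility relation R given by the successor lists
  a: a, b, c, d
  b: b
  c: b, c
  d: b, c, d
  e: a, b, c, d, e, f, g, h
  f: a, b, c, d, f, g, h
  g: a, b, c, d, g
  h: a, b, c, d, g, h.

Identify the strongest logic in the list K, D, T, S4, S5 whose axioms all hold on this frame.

Serial (axiom D): yes — every world has a successor (e.g. a R a).
Reflexive (axiom T): yes — every world is R-related to itself.
Transitive (axiom 4): yes — every two-step R-path is closed by a direct edge.
Euclidean (axiom 5): no — a R b and a R c, but not b R c.
So F validates K, D, T, S4; S5 would additionally require R to be Euclidean. The strongest is S4.

S4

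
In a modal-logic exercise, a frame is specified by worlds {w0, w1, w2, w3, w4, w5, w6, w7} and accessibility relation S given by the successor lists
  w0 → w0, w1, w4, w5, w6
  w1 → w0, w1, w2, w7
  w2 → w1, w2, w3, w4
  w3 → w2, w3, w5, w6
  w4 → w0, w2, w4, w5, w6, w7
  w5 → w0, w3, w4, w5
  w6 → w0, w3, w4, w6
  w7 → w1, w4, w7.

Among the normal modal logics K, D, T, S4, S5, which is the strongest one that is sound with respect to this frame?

T

Serial (axiom D): yes — every world has a successor (e.g. w0 S w0).
Reflexive (axiom T): yes — every world is S-related to itself.
Transitive (axiom 4): no — w0 S w1 and w1 S w2, but not w0 S w2.
Euclidean (axiom 5): no — w0 S w1 and w0 S w4, but not w1 S w4.
So F validates K, D, T; S4 would additionally require S to be transitive. The strongest is T.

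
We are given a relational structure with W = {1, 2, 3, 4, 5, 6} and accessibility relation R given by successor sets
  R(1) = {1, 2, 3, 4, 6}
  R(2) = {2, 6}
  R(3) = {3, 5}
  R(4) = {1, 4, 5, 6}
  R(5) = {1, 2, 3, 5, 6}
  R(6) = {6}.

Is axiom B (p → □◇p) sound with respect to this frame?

The schema B characterises exactly the symmetric frames.
Symmetric: no — 1 R 2 but not 2 R 1.

No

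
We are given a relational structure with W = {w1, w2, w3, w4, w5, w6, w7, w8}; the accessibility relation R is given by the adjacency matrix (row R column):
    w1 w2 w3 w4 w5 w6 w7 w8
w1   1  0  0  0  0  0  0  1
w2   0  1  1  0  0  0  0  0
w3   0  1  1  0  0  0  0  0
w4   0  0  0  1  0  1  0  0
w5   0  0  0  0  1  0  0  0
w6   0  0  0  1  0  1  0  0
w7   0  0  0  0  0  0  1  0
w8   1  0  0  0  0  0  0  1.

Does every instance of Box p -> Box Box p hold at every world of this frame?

Yes

The schema 4 characterises exactly the transitive frames.
Transitive: yes — every two-step R-path is closed by a direct edge.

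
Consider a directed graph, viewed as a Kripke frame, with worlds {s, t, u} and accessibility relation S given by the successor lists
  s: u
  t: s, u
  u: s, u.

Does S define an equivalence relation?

Reflexive: no — s is not related to itself.
Symmetric: no — t S s but not s S t.
Transitive: no — s S u and u S s, but not s S s.
So S is not an equivalence relation.

No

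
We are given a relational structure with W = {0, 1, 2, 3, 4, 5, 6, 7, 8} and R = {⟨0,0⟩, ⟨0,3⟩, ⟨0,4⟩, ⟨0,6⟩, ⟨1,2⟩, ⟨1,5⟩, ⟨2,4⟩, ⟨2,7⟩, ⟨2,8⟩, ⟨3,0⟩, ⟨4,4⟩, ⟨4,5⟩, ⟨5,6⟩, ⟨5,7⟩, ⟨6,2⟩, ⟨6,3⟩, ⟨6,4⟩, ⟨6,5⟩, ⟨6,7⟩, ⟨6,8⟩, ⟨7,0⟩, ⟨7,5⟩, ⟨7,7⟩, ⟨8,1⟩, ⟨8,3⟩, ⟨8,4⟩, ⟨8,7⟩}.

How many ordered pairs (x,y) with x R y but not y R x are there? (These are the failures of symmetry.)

Enumerating: (0,4), (0,6), (1,2), (1,5), (2,4), (2,7), (2,8), (4,5), (6,2), (6,3), (6,4), (6,7), (6,8), (7,0), (8,1), (8,3), (8,4), (8,7).

18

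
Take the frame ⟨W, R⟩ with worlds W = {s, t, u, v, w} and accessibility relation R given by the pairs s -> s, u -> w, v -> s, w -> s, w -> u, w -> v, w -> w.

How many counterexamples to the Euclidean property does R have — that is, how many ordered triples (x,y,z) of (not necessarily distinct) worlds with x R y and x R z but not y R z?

9

Enumerating: (w,s,u), (w,s,v), (w,s,w), (w,u,s), (w,u,u), (w,u,v), (w,v,u), (w,v,v), (w,v,w).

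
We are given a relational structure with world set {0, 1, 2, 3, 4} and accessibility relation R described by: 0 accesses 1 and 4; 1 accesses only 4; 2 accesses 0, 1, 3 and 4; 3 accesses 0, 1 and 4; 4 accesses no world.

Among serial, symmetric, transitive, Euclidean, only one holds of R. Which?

transitive

Serial: no — 4 has no R-successor.
Symmetric: no — 0 R 1 but not 1 R 0.
Transitive: yes — every two-step R-path is closed by a direct edge.
Euclidean: no — 0 R 4 and 0 R 1, but not 4 R 1.
Only transitive holds.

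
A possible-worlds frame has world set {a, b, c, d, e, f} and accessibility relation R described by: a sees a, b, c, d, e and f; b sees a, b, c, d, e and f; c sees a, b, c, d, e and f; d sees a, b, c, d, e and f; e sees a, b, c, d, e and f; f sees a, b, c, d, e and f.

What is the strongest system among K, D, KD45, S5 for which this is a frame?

Serial (axiom D): yes — every world has a successor (e.g. a R a).
Euclidean (axiom 5): yes — any two successors of a common world are R-related.
Transitive (axiom 4): yes — every two-step R-path is closed by a direct edge.
Reflexive (axiom T): yes — every world is R-related to itself.
So F validates K, D, KD45, S5. The strongest is S5.

S5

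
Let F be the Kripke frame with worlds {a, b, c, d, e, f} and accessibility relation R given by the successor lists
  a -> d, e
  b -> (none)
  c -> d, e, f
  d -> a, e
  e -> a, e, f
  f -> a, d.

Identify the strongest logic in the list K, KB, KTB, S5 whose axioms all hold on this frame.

Symmetric (axiom B): no — c R d but not d R c.
Reflexive (axiom T): no — a is not related to itself.
Euclidean (axiom 5): no — a R e and a R d, but not e R d.
So F validates K; KB would additionally require R to be symmetric. The strongest is K.

K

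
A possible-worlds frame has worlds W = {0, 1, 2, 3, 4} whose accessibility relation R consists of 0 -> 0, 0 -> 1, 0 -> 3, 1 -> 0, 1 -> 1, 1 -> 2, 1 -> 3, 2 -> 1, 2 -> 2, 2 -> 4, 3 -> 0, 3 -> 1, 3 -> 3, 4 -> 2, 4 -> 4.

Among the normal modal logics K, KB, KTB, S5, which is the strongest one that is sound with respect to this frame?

KTB

Symmetric (axiom B): yes — every pair in R has its reverse in R.
Reflexive (axiom T): yes — every world is R-related to itself.
Euclidean (axiom 5): no — 1 R 0 and 1 R 2, but not 0 R 2.
So F validates K, KB, KTB; S5 would additionally require R to be Euclidean. The strongest is KTB.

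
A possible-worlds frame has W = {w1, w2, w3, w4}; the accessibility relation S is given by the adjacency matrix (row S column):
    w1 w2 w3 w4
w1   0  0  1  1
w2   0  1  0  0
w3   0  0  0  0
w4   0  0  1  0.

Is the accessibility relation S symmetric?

No

Symmetric: no — w1 S w3 but not w3 S w1.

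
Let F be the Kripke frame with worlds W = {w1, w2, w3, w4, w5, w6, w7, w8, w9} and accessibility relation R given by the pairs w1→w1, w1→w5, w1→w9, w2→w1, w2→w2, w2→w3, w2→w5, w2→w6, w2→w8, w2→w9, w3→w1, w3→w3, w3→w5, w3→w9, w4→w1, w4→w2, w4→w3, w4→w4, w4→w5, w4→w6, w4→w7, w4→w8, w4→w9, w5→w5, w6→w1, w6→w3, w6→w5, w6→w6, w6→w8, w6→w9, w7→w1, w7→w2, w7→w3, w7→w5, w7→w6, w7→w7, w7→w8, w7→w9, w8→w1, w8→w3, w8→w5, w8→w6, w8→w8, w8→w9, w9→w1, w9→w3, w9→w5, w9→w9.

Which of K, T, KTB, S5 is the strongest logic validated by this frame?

T

Reflexive (axiom T): yes — every world is R-related to itself.
Symmetric (axiom B): no — w1 R w5 but not w5 R w1.
Euclidean (axiom 5): no — w1 R w5 and w1 R w9, but not w5 R w9.
So F validates K, T; KTB would additionally require R to be symmetric. The strongest is T.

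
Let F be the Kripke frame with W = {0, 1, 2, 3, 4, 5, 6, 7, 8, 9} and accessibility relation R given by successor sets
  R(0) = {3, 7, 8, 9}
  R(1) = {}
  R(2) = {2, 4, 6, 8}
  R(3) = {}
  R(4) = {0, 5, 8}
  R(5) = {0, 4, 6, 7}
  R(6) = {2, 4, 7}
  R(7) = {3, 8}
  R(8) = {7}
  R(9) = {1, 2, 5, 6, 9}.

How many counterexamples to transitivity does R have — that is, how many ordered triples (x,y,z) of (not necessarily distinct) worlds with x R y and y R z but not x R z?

40

Enumerating: (0,9,1), (0,9,2), (0,9,5), (0,9,6), (2,4,0), (2,4,5), (2,6,7), (2,8,7), (4,0,3), (4,0,7), (4,0,9), (4,5,4), … and 28 more.
Total: 40.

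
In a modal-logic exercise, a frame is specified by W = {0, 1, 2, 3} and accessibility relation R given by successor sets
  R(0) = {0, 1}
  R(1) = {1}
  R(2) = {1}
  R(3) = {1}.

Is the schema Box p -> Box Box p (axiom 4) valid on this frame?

Yes

The schema 4 characterises exactly the transitive frames.
Transitive: yes — every two-step R-path is closed by a direct edge.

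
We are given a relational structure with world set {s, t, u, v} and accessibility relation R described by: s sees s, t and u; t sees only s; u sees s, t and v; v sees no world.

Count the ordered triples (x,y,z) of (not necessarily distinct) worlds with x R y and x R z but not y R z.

Enumerating: (s,t,t), (s,t,u), (s,u,u), (u,s,v), (u,t,t), (u,t,v), (u,v,s), (u,v,t), (u,v,v).

9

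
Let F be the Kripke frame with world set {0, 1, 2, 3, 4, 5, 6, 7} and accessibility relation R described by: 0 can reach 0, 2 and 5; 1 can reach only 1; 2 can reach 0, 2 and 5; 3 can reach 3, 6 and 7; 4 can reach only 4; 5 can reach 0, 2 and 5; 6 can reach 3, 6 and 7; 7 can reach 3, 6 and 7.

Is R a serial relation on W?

Serial: yes — every world has a successor (e.g. 0 R 0).

Yes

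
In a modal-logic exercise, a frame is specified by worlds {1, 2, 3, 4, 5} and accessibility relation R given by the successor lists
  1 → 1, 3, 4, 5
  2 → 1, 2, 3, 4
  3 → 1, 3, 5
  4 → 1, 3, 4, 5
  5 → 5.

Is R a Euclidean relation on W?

Euclidean: no — 1 R 3 and 1 R 4, but not 3 R 4.

No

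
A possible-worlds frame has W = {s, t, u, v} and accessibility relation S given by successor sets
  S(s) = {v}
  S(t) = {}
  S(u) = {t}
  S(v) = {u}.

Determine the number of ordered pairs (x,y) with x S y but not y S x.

3

Enumerating: (s,v), (u,t), (v,u).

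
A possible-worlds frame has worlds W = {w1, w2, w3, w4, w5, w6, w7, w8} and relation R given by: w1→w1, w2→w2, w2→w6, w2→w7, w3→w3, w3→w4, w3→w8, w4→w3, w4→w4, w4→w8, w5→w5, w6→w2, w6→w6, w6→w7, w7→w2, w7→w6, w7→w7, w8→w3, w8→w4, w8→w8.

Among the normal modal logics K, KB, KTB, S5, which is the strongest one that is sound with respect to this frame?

S5

Symmetric (axiom B): yes — every pair in R has its reverse in R.
Reflexive (axiom T): yes — every world is R-related to itself.
Euclidean (axiom 5): yes — any two successors of a common world are R-related.
So F validates K, KB, KTB, S5. The strongest is S5.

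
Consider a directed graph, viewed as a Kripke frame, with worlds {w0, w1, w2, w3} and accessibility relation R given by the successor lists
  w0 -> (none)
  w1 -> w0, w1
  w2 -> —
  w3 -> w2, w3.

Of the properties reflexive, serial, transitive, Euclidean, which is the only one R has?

transitive

Reflexive: no — w0 is not related to itself.
Serial: no — w0 has no R-successor.
Transitive: yes — every two-step R-path is closed by a direct edge.
Euclidean: no — w1 R w0 and w1 R w0, but not w0 R w0.
Only transitive holds.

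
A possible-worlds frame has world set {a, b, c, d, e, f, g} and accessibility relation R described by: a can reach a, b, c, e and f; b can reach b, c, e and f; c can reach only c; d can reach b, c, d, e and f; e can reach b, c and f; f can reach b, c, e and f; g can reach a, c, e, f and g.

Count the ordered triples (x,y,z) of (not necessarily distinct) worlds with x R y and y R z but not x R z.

5

Enumerating: (e,b,e), (e,f,e), (g,a,b), (g,e,b), (g,f,b).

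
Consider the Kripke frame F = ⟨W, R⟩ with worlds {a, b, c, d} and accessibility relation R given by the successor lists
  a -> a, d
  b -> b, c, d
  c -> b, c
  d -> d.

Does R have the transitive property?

Transitive: no — c R b and b R d, but not c R d.

No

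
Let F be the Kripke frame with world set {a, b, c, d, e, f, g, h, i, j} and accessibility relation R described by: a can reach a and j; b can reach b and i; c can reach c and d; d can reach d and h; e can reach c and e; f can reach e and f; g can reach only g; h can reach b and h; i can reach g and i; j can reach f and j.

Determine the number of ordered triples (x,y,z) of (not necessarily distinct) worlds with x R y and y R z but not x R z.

Enumerating: (a,j,f), (b,i,g), (c,d,h), (d,h,b), (e,c,d), (f,e,c), (h,b,i), (j,f,e).

8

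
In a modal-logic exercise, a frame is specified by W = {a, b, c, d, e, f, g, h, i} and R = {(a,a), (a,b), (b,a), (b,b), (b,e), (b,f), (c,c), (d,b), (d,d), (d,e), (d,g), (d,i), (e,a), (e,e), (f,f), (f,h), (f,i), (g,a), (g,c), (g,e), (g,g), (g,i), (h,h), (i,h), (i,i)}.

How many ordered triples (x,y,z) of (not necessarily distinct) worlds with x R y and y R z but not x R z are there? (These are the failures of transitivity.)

Enumerating: (a,b,e), (a,b,f), (b,f,h), (b,f,i), (d,b,a), (d,b,f), (d,e,a), (d,g,a), (d,g,c), (d,i,h), (e,a,b), (g,a,b), (g,i,h).

13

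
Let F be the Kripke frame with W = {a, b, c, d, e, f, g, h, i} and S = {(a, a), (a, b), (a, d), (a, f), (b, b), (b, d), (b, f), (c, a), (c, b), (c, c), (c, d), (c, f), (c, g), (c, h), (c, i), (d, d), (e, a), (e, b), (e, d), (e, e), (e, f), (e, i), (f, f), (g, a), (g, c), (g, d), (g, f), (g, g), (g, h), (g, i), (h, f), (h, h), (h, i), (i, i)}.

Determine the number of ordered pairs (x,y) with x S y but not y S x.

23

Enumerating: (a,b), (a,d), (a,f), (b,d), (b,f), (c,a), (c,b), (c,d), (c,f), (c,h), (c,i), (e,a), … and 11 more.
Total: 23.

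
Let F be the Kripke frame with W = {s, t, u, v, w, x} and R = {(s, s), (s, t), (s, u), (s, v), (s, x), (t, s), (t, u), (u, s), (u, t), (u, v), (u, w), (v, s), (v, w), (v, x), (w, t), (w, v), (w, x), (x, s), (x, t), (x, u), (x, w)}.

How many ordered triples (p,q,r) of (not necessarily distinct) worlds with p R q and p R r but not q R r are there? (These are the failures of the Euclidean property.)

37

Enumerating: (s,t,t), (s,t,v), (s,t,x), (s,u,u), (s,u,x), (s,v,t), (s,v,u), (s,v,v), (s,x,v), (s,x,x), (t,u,u), (u,s,w), … and 25 more.
Total: 37.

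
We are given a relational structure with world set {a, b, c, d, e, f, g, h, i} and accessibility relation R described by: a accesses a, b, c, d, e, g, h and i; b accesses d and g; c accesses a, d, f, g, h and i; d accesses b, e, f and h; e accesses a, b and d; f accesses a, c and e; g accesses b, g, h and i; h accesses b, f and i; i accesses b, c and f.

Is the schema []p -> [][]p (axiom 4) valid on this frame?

By correspondence theory, 4 is valid on a frame iff R is transitive.
Transitive: no — a R c and c R f, but not a R f.

No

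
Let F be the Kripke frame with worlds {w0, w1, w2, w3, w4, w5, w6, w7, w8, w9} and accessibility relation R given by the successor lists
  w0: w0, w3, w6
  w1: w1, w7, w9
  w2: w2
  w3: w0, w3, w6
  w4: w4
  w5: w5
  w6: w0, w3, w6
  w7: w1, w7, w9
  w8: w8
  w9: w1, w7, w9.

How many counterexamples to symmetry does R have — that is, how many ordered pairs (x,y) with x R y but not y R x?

R is symmetric; there are no such tuples.

0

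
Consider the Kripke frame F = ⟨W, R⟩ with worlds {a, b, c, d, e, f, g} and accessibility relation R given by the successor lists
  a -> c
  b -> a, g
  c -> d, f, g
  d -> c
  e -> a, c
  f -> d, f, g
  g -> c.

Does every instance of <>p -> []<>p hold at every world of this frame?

By correspondence theory, 5 is valid on a frame iff R is Euclidean.
Euclidean: no — b R a and b R g, but not a R g.

No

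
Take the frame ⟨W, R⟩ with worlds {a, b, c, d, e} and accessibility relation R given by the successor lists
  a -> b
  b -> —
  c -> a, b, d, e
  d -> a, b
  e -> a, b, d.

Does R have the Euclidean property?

No

Euclidean: no — c R a and c R d, but not a R d.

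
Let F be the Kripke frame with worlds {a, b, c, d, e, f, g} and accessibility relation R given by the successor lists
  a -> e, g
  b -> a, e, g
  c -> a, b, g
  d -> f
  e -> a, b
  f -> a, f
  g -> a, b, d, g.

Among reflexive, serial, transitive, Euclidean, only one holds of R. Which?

Reflexive: no — a is not related to itself.
Serial: yes — every world has a successor (e.g. a R e).
Transitive: no — a R e and e R b, but not a R b.
Euclidean: no — a R e and a R g, but not e R g.
Only serial holds.

serial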